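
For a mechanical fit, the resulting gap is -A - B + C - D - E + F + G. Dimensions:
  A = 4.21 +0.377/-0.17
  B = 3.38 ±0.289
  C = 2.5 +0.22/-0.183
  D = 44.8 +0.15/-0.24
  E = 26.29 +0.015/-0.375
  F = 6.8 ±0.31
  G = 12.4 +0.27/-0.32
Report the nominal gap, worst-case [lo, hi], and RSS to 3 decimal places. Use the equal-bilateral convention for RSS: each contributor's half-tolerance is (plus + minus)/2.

Stack each dimension's contribution:
  -A: nom -4.210 → Σnom=-4.210; wc +0.170/-0.377 → slack +0.170/-0.377; half-tol=0.274, Σhalf²=0.074802
  -B: nom -3.380 → Σnom=-7.590; wc +0.289/-0.289 → slack +0.459/-0.666; half-tol=0.289, Σhalf²=0.158323
  +C: nom +2.500 → Σnom=-5.090; wc +0.220/-0.183 → slack +0.679/-0.849; half-tol=0.202, Σhalf²=0.198926
  -D: nom -44.800 → Σnom=-49.890; wc +0.240/-0.150 → slack +0.919/-0.999; half-tol=0.195, Σhalf²=0.236951
  -E: nom -26.290 → Σnom=-76.180; wc +0.375/-0.015 → slack +1.294/-1.014; half-tol=0.195, Σhalf²=0.274976
  +F: nom +6.800 → Σnom=-69.380; wc +0.310/-0.310 → slack +1.604/-1.324; half-tol=0.310, Σhalf²=0.371076
  +G: nom +12.400 → Σnom=-56.980; wc +0.270/-0.320 → slack +1.874/-1.644; half-tol=0.295, Σhalf²=0.458101
Nominal = -56.980. Worst-case = [-56.980 - 1.644, -56.980 + 1.874] = [-58.624, -55.106]. RSS = √0.458101 = 0.677.

nominal=-56.980 wc=[-58.624,-55.106] rss=0.677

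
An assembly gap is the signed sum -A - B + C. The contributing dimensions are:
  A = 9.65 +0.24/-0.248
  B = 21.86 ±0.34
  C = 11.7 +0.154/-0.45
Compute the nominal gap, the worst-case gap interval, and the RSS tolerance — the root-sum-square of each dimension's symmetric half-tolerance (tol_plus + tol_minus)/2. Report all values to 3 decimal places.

nominal=-19.810 wc=[-20.840,-19.068] rss=0.516

Stack each dimension's contribution:
  -A: nom -9.650 → Σnom=-9.650; wc +0.248/-0.240 → slack +0.248/-0.240; half-tol=0.244, Σhalf²=0.059536
  -B: nom -21.860 → Σnom=-31.510; wc +0.340/-0.340 → slack +0.588/-0.580; half-tol=0.340, Σhalf²=0.175136
  +C: nom +11.700 → Σnom=-19.810; wc +0.154/-0.450 → slack +0.742/-1.030; half-tol=0.302, Σhalf²=0.266340
Nominal = -19.810. Worst-case = [-19.810 - 1.030, -19.810 + 0.742] = [-20.840, -19.068]. RSS = √0.266340 = 0.516.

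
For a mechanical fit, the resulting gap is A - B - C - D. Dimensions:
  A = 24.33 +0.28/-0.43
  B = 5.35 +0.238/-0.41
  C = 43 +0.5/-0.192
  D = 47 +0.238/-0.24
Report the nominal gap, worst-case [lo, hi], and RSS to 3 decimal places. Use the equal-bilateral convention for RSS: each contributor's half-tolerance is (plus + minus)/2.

Stack each dimension's contribution:
  +A: nom +24.330 → Σnom=24.330; wc +0.280/-0.430 → slack +0.280/-0.430; half-tol=0.355, Σhalf²=0.126025
  -B: nom -5.350 → Σnom=18.980; wc +0.410/-0.238 → slack +0.690/-0.668; half-tol=0.324, Σhalf²=0.231001
  -C: nom -43.000 → Σnom=-24.020; wc +0.192/-0.500 → slack +0.882/-1.168; half-tol=0.346, Σhalf²=0.350717
  -D: nom -47.000 → Σnom=-71.020; wc +0.240/-0.238 → slack +1.122/-1.406; half-tol=0.239, Σhalf²=0.407838
Nominal = -71.020. Worst-case = [-71.020 - 1.406, -71.020 + 1.122] = [-72.426, -69.898]. RSS = √0.407838 = 0.639.

nominal=-71.020 wc=[-72.426,-69.898] rss=0.639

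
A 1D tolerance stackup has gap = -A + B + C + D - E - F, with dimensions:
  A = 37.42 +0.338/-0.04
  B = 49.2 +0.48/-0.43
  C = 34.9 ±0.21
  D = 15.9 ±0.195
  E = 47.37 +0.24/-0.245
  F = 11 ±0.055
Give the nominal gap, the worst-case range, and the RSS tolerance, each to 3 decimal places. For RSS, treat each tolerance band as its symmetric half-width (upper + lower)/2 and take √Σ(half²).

Stack each dimension's contribution:
  -A: nom -37.420 → Σnom=-37.420; wc +0.040/-0.338 → slack +0.040/-0.338; half-tol=0.189, Σhalf²=0.035721
  +B: nom +49.200 → Σnom=11.780; wc +0.480/-0.430 → slack +0.520/-0.768; half-tol=0.455, Σhalf²=0.242746
  +C: nom +34.900 → Σnom=46.680; wc +0.210/-0.210 → slack +0.730/-0.978; half-tol=0.210, Σhalf²=0.286846
  +D: nom +15.900 → Σnom=62.580; wc +0.195/-0.195 → slack +0.925/-1.173; half-tol=0.195, Σhalf²=0.324871
  -E: nom -47.370 → Σnom=15.210; wc +0.245/-0.240 → slack +1.170/-1.413; half-tol=0.242, Σhalf²=0.383677
  -F: nom -11.000 → Σnom=4.210; wc +0.055/-0.055 → slack +1.225/-1.468; half-tol=0.055, Σhalf²=0.386702
Nominal = 4.210. Worst-case = [4.210 - 1.468, 4.210 + 1.225] = [2.742, 5.435]. RSS = √0.386702 = 0.622.

nominal=4.210 wc=[2.742,5.435] rss=0.622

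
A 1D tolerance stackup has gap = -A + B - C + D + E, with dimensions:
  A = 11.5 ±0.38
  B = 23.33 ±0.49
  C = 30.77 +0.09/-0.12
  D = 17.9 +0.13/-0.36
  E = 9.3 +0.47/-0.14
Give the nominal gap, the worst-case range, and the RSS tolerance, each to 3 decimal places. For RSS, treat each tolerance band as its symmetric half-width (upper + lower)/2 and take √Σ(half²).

Stack each dimension's contribution:
  -A: nom -11.500 → Σnom=-11.500; wc +0.380/-0.380 → slack +0.380/-0.380; half-tol=0.380, Σhalf²=0.144400
  +B: nom +23.330 → Σnom=11.830; wc +0.490/-0.490 → slack +0.870/-0.870; half-tol=0.490, Σhalf²=0.384500
  -C: nom -30.770 → Σnom=-18.940; wc +0.120/-0.090 → slack +0.990/-0.960; half-tol=0.105, Σhalf²=0.395525
  +D: nom +17.900 → Σnom=-1.040; wc +0.130/-0.360 → slack +1.120/-1.320; half-tol=0.245, Σhalf²=0.455550
  +E: nom +9.300 → Σnom=8.260; wc +0.470/-0.140 → slack +1.590/-1.460; half-tol=0.305, Σhalf²=0.548575
Nominal = 8.260. Worst-case = [8.260 - 1.460, 8.260 + 1.590] = [6.800, 9.850]. RSS = √0.548575 = 0.741.

nominal=8.260 wc=[6.800,9.850] rss=0.741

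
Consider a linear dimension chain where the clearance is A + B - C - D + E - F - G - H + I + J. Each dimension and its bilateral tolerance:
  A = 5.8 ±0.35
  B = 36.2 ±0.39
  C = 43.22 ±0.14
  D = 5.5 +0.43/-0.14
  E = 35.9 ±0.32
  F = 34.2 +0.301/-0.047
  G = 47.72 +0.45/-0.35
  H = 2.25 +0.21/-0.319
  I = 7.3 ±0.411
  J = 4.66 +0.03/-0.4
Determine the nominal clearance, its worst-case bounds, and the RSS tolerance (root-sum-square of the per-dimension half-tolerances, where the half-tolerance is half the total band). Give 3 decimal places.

nominal=-43.030 wc=[-46.432,-40.533] rss=0.976

Stack each dimension's contribution:
  +A: nom +5.800 → Σnom=5.800; wc +0.350/-0.350 → slack +0.350/-0.350; half-tol=0.350, Σhalf²=0.122500
  +B: nom +36.200 → Σnom=42.000; wc +0.390/-0.390 → slack +0.740/-0.740; half-tol=0.390, Σhalf²=0.274600
  -C: nom -43.220 → Σnom=-1.220; wc +0.140/-0.140 → slack +0.880/-0.880; half-tol=0.140, Σhalf²=0.294200
  -D: nom -5.500 → Σnom=-6.720; wc +0.140/-0.430 → slack +1.020/-1.310; half-tol=0.285, Σhalf²=0.375425
  +E: nom +35.900 → Σnom=29.180; wc +0.320/-0.320 → slack +1.340/-1.630; half-tol=0.320, Σhalf²=0.477825
  -F: nom -34.200 → Σnom=-5.020; wc +0.047/-0.301 → slack +1.387/-1.931; half-tol=0.174, Σhalf²=0.508101
  -G: nom -47.720 → Σnom=-52.740; wc +0.350/-0.450 → slack +1.737/-2.381; half-tol=0.400, Σhalf²=0.668101
  -H: nom -2.250 → Σnom=-54.990; wc +0.319/-0.210 → slack +2.056/-2.591; half-tol=0.265, Σhalf²=0.738061
  +I: nom +7.300 → Σnom=-47.690; wc +0.411/-0.411 → slack +2.467/-3.002; half-tol=0.411, Σhalf²=0.906982
  +J: nom +4.660 → Σnom=-43.030; wc +0.030/-0.400 → slack +2.497/-3.402; half-tol=0.215, Σhalf²=0.953207
Nominal = -43.030. Worst-case = [-43.030 - 3.402, -43.030 + 2.497] = [-46.432, -40.533]. RSS = √0.953207 = 0.976.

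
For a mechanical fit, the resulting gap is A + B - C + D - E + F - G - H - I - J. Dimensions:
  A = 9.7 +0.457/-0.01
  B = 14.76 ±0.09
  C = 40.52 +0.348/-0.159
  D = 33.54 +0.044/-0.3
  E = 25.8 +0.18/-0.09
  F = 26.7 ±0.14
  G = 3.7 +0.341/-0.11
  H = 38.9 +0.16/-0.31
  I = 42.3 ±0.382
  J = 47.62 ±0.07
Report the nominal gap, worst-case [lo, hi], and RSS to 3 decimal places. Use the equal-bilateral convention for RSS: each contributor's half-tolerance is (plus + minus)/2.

nominal=-114.140 wc=[-116.161,-112.288] rss=0.672

Stack each dimension's contribution:
  +A: nom +9.700 → Σnom=9.700; wc +0.457/-0.010 → slack +0.457/-0.010; half-tol=0.234, Σhalf²=0.054522
  +B: nom +14.760 → Σnom=24.460; wc +0.090/-0.090 → slack +0.547/-0.100; half-tol=0.090, Σhalf²=0.062622
  -C: nom -40.520 → Σnom=-16.060; wc +0.159/-0.348 → slack +0.706/-0.448; half-tol=0.254, Σhalf²=0.126885
  +D: nom +33.540 → Σnom=17.480; wc +0.044/-0.300 → slack +0.750/-0.748; half-tol=0.172, Σhalf²=0.156469
  -E: nom -25.800 → Σnom=-8.320; wc +0.090/-0.180 → slack +0.840/-0.928; half-tol=0.135, Σhalf²=0.174694
  +F: nom +26.700 → Σnom=18.380; wc +0.140/-0.140 → slack +0.980/-1.068; half-tol=0.140, Σhalf²=0.194294
  -G: nom -3.700 → Σnom=14.680; wc +0.110/-0.341 → slack +1.090/-1.409; half-tol=0.226, Σhalf²=0.245144
  -H: nom -38.900 → Σnom=-24.220; wc +0.310/-0.160 → slack +1.400/-1.569; half-tol=0.235, Σhalf²=0.300369
  -I: nom -42.300 → Σnom=-66.520; wc +0.382/-0.382 → slack +1.782/-1.951; half-tol=0.382, Σhalf²=0.446293
  -J: nom -47.620 → Σnom=-114.140; wc +0.070/-0.070 → slack +1.852/-2.021; half-tol=0.070, Σhalf²=0.451193
Nominal = -114.140. Worst-case = [-114.140 - 2.021, -114.140 + 1.852] = [-116.161, -112.288]. RSS = √0.451193 = 0.672.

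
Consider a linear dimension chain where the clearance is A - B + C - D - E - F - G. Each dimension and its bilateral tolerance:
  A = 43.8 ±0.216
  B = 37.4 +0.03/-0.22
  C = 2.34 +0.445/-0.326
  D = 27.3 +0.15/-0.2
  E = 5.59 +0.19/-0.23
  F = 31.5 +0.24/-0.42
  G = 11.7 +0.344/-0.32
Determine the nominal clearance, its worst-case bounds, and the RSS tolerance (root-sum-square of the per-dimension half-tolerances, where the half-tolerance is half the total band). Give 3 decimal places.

nominal=-67.350 wc=[-68.846,-65.299] rss=0.710

Stack each dimension's contribution:
  +A: nom +43.800 → Σnom=43.800; wc +0.216/-0.216 → slack +0.216/-0.216; half-tol=0.216, Σhalf²=0.046656
  -B: nom -37.400 → Σnom=6.400; wc +0.220/-0.030 → slack +0.436/-0.246; half-tol=0.125, Σhalf²=0.062281
  +C: nom +2.340 → Σnom=8.740; wc +0.445/-0.326 → slack +0.881/-0.572; half-tol=0.386, Σhalf²=0.210891
  -D: nom -27.300 → Σnom=-18.560; wc +0.200/-0.150 → slack +1.081/-0.722; half-tol=0.175, Σhalf²=0.241516
  -E: nom -5.590 → Σnom=-24.150; wc +0.230/-0.190 → slack +1.311/-0.912; half-tol=0.210, Σhalf²=0.285616
  -F: nom -31.500 → Σnom=-55.650; wc +0.420/-0.240 → slack +1.731/-1.152; half-tol=0.330, Σhalf²=0.394516
  -G: nom -11.700 → Σnom=-67.350; wc +0.320/-0.344 → slack +2.051/-1.496; half-tol=0.332, Σhalf²=0.504740
Nominal = -67.350. Worst-case = [-67.350 - 1.496, -67.350 + 2.051] = [-68.846, -65.299]. RSS = √0.504740 = 0.710.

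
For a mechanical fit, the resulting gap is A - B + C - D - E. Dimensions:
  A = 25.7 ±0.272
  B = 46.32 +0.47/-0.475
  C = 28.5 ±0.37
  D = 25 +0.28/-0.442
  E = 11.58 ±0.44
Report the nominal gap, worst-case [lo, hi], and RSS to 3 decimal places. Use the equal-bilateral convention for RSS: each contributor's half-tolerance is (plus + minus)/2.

nominal=-28.700 wc=[-30.532,-26.701] rss=0.871

Stack each dimension's contribution:
  +A: nom +25.700 → Σnom=25.700; wc +0.272/-0.272 → slack +0.272/-0.272; half-tol=0.272, Σhalf²=0.073984
  -B: nom -46.320 → Σnom=-20.620; wc +0.475/-0.470 → slack +0.747/-0.742; half-tol=0.472, Σhalf²=0.297240
  +C: nom +28.500 → Σnom=7.880; wc +0.370/-0.370 → slack +1.117/-1.112; half-tol=0.370, Σhalf²=0.434140
  -D: nom -25.000 → Σnom=-17.120; wc +0.442/-0.280 → slack +1.559/-1.392; half-tol=0.361, Σhalf²=0.564461
  -E: nom -11.580 → Σnom=-28.700; wc +0.440/-0.440 → slack +1.999/-1.832; half-tol=0.440, Σhalf²=0.758061
Nominal = -28.700. Worst-case = [-28.700 - 1.832, -28.700 + 1.999] = [-30.532, -26.701]. RSS = √0.758061 = 0.871.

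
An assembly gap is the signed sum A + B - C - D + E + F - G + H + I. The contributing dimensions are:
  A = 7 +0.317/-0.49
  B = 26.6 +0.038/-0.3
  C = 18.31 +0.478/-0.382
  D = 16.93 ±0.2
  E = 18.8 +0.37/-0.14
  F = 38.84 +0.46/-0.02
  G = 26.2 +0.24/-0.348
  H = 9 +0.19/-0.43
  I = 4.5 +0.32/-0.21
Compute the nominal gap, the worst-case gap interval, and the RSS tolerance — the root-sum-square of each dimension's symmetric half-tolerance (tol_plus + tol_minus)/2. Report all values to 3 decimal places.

Stack each dimension's contribution:
  +A: nom +7.000 → Σnom=7.000; wc +0.317/-0.490 → slack +0.317/-0.490; half-tol=0.403, Σhalf²=0.162812
  +B: nom +26.600 → Σnom=33.600; wc +0.038/-0.300 → slack +0.355/-0.790; half-tol=0.169, Σhalf²=0.191373
  -C: nom -18.310 → Σnom=15.290; wc +0.382/-0.478 → slack +0.737/-1.268; half-tol=0.430, Σhalf²=0.376273
  -D: nom -16.930 → Σnom=-1.640; wc +0.200/-0.200 → slack +0.937/-1.468; half-tol=0.200, Σhalf²=0.416273
  +E: nom +18.800 → Σnom=17.160; wc +0.370/-0.140 → slack +1.307/-1.608; half-tol=0.255, Σhalf²=0.481298
  +F: nom +38.840 → Σnom=56.000; wc +0.460/-0.020 → slack +1.767/-1.628; half-tol=0.240, Σhalf²=0.538898
  -G: nom -26.200 → Σnom=29.800; wc +0.348/-0.240 → slack +2.115/-1.868; half-tol=0.294, Σhalf²=0.625334
  +H: nom +9.000 → Σnom=38.800; wc +0.190/-0.430 → slack +2.305/-2.298; half-tol=0.310, Σhalf²=0.721434
  +I: nom +4.500 → Σnom=43.300; wc +0.320/-0.210 → slack +2.625/-2.508; half-tol=0.265, Σhalf²=0.791659
Nominal = 43.300. Worst-case = [43.300 - 2.508, 43.300 + 2.625] = [40.792, 45.925]. RSS = √0.791659 = 0.890.

nominal=43.300 wc=[40.792,45.925] rss=0.890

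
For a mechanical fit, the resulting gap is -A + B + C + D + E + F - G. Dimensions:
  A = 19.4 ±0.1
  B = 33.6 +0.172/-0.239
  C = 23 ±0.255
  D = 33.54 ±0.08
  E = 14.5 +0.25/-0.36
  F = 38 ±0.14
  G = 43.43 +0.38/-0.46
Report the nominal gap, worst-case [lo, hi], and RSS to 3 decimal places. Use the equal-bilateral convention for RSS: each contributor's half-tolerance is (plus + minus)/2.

Stack each dimension's contribution:
  -A: nom -19.400 → Σnom=-19.400; wc +0.100/-0.100 → slack +0.100/-0.100; half-tol=0.100, Σhalf²=0.010000
  +B: nom +33.600 → Σnom=14.200; wc +0.172/-0.239 → slack +0.272/-0.339; half-tol=0.205, Σhalf²=0.052230
  +C: nom +23.000 → Σnom=37.200; wc +0.255/-0.255 → slack +0.527/-0.594; half-tol=0.255, Σhalf²=0.117255
  +D: nom +33.540 → Σnom=70.740; wc +0.080/-0.080 → slack +0.607/-0.674; half-tol=0.080, Σhalf²=0.123655
  +E: nom +14.500 → Σnom=85.240; wc +0.250/-0.360 → slack +0.857/-1.034; half-tol=0.305, Σhalf²=0.216680
  +F: nom +38.000 → Σnom=123.240; wc +0.140/-0.140 → slack +0.997/-1.174; half-tol=0.140, Σhalf²=0.236280
  -G: nom -43.430 → Σnom=79.810; wc +0.460/-0.380 → slack +1.457/-1.554; half-tol=0.420, Σhalf²=0.412680
Nominal = 79.810. Worst-case = [79.810 - 1.554, 79.810 + 1.457] = [78.256, 81.267]. RSS = √0.412680 = 0.642.

nominal=79.810 wc=[78.256,81.267] rss=0.642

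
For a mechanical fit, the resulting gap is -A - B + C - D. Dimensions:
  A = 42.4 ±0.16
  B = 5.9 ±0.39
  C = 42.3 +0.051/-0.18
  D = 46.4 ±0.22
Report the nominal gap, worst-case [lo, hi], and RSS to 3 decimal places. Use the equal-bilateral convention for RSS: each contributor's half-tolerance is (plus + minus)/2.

nominal=-52.400 wc=[-53.350,-51.579] rss=0.489

Stack each dimension's contribution:
  -A: nom -42.400 → Σnom=-42.400; wc +0.160/-0.160 → slack +0.160/-0.160; half-tol=0.160, Σhalf²=0.025600
  -B: nom -5.900 → Σnom=-48.300; wc +0.390/-0.390 → slack +0.550/-0.550; half-tol=0.390, Σhalf²=0.177700
  +C: nom +42.300 → Σnom=-6.000; wc +0.051/-0.180 → slack +0.601/-0.730; half-tol=0.115, Σhalf²=0.191040
  -D: nom -46.400 → Σnom=-52.400; wc +0.220/-0.220 → slack +0.821/-0.950; half-tol=0.220, Σhalf²=0.239440
Nominal = -52.400. Worst-case = [-52.400 - 0.950, -52.400 + 0.821] = [-53.350, -51.579]. RSS = √0.239440 = 0.489.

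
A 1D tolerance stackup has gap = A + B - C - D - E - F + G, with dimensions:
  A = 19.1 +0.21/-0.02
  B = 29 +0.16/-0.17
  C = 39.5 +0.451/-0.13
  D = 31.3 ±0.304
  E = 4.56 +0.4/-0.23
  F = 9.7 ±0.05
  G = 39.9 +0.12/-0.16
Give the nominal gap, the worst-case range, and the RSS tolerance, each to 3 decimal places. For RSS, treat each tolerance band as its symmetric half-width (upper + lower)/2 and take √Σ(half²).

nominal=2.940 wc=[1.385,4.144] rss=0.582

Stack each dimension's contribution:
  +A: nom +19.100 → Σnom=19.100; wc +0.210/-0.020 → slack +0.210/-0.020; half-tol=0.115, Σhalf²=0.013225
  +B: nom +29.000 → Σnom=48.100; wc +0.160/-0.170 → slack +0.370/-0.190; half-tol=0.165, Σhalf²=0.040450
  -C: nom -39.500 → Σnom=8.600; wc +0.130/-0.451 → slack +0.500/-0.641; half-tol=0.290, Σhalf²=0.124840
  -D: nom -31.300 → Σnom=-22.700; wc +0.304/-0.304 → slack +0.804/-0.945; half-tol=0.304, Σhalf²=0.217256
  -E: nom -4.560 → Σnom=-27.260; wc +0.230/-0.400 → slack +1.034/-1.345; half-tol=0.315, Σhalf²=0.316481
  -F: nom -9.700 → Σnom=-36.960; wc +0.050/-0.050 → slack +1.084/-1.395; half-tol=0.050, Σhalf²=0.318981
  +G: nom +39.900 → Σnom=2.940; wc +0.120/-0.160 → slack +1.204/-1.555; half-tol=0.140, Σhalf²=0.338581
Nominal = 2.940. Worst-case = [2.940 - 1.555, 2.940 + 1.204] = [1.385, 4.144]. RSS = √0.338581 = 0.582.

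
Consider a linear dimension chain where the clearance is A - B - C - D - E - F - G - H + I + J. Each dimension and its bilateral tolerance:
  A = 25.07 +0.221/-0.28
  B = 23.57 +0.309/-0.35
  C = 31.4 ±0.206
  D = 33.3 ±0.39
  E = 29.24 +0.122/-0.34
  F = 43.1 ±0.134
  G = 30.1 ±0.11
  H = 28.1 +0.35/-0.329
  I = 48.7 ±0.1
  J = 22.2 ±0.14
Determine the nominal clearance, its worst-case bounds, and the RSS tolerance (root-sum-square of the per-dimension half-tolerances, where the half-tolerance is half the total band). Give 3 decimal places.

nominal=-122.840 wc=[-124.981,-120.520] rss=0.771

Stack each dimension's contribution:
  +A: nom +25.070 → Σnom=25.070; wc +0.221/-0.280 → slack +0.221/-0.280; half-tol=0.251, Σhalf²=0.062750
  -B: nom -23.570 → Σnom=1.500; wc +0.350/-0.309 → slack +0.571/-0.589; half-tol=0.330, Σhalf²=0.171320
  -C: nom -31.400 → Σnom=-29.900; wc +0.206/-0.206 → slack +0.777/-0.795; half-tol=0.206, Σhalf²=0.213756
  -D: nom -33.300 → Σnom=-63.200; wc +0.390/-0.390 → slack +1.167/-1.185; half-tol=0.390, Σhalf²=0.365857
  -E: nom -29.240 → Σnom=-92.440; wc +0.340/-0.122 → slack +1.507/-1.307; half-tol=0.231, Σhalf²=0.419218
  -F: nom -43.100 → Σnom=-135.540; wc +0.134/-0.134 → slack +1.641/-1.441; half-tol=0.134, Σhalf²=0.437174
  -G: nom -30.100 → Σnom=-165.640; wc +0.110/-0.110 → slack +1.751/-1.551; half-tol=0.110, Σhalf²=0.449274
  -H: nom -28.100 → Σnom=-193.740; wc +0.329/-0.350 → slack +2.080/-1.901; half-tol=0.340, Σhalf²=0.564534
  +I: nom +48.700 → Σnom=-145.040; wc +0.100/-0.100 → slack +2.180/-2.001; half-tol=0.100, Σhalf²=0.574534
  +J: nom +22.200 → Σnom=-122.840; wc +0.140/-0.140 → slack +2.320/-2.141; half-tol=0.140, Σhalf²=0.594134
Nominal = -122.840. Worst-case = [-122.840 - 2.141, -122.840 + 2.320] = [-124.981, -120.520]. RSS = √0.594134 = 0.771.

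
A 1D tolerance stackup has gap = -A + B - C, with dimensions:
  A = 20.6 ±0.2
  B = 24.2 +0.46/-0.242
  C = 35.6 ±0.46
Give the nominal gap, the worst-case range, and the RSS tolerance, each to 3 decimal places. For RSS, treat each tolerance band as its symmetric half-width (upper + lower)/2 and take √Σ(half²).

Stack each dimension's contribution:
  -A: nom -20.600 → Σnom=-20.600; wc +0.200/-0.200 → slack +0.200/-0.200; half-tol=0.200, Σhalf²=0.040000
  +B: nom +24.200 → Σnom=3.600; wc +0.460/-0.242 → slack +0.660/-0.442; half-tol=0.351, Σhalf²=0.163201
  -C: nom -35.600 → Σnom=-32.000; wc +0.460/-0.460 → slack +1.120/-0.902; half-tol=0.460, Σhalf²=0.374801
Nominal = -32.000. Worst-case = [-32.000 - 0.902, -32.000 + 1.120] = [-32.902, -30.880]. RSS = √0.374801 = 0.612.

nominal=-32.000 wc=[-32.902,-30.880] rss=0.612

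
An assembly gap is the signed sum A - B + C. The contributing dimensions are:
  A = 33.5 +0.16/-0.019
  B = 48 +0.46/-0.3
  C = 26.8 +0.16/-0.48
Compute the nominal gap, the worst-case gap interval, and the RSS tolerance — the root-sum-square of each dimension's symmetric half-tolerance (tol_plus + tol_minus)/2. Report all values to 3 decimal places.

Stack each dimension's contribution:
  +A: nom +33.500 → Σnom=33.500; wc +0.160/-0.019 → slack +0.160/-0.019; half-tol=0.089, Σhalf²=0.008010
  -B: nom -48.000 → Σnom=-14.500; wc +0.300/-0.460 → slack +0.460/-0.479; half-tol=0.380, Σhalf²=0.152410
  +C: nom +26.800 → Σnom=12.300; wc +0.160/-0.480 → slack +0.620/-0.959; half-tol=0.320, Σhalf²=0.254810
Nominal = 12.300. Worst-case = [12.300 - 0.959, 12.300 + 0.620] = [11.341, 12.920]. RSS = √0.254810 = 0.505.

nominal=12.300 wc=[11.341,12.920] rss=0.505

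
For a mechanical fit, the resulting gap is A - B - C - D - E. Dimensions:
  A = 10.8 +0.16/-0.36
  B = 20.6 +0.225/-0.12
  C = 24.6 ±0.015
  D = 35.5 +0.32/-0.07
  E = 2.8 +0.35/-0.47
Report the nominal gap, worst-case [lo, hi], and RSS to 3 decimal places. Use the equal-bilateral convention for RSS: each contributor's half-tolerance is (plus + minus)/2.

Stack each dimension's contribution:
  +A: nom +10.800 → Σnom=10.800; wc +0.160/-0.360 → slack +0.160/-0.360; half-tol=0.260, Σhalf²=0.067600
  -B: nom -20.600 → Σnom=-9.800; wc +0.120/-0.225 → slack +0.280/-0.585; half-tol=0.172, Σhalf²=0.097356
  -C: nom -24.600 → Σnom=-34.400; wc +0.015/-0.015 → slack +0.295/-0.600; half-tol=0.015, Σhalf²=0.097581
  -D: nom -35.500 → Σnom=-69.900; wc +0.070/-0.320 → slack +0.365/-0.920; half-tol=0.195, Σhalf²=0.135606
  -E: nom -2.800 → Σnom=-72.700; wc +0.470/-0.350 → slack +0.835/-1.270; half-tol=0.410, Σhalf²=0.303706
Nominal = -72.700. Worst-case = [-72.700 - 1.270, -72.700 + 0.835] = [-73.970, -71.865]. RSS = √0.303706 = 0.551.

nominal=-72.700 wc=[-73.970,-71.865] rss=0.551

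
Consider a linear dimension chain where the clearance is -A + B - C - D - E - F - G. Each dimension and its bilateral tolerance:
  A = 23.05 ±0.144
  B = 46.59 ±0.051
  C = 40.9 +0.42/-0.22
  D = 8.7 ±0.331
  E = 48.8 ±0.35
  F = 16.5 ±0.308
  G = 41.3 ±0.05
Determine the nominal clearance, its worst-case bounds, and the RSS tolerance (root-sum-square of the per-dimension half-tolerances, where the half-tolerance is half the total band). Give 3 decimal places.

Stack each dimension's contribution:
  -A: nom -23.050 → Σnom=-23.050; wc +0.144/-0.144 → slack +0.144/-0.144; half-tol=0.144, Σhalf²=0.020736
  +B: nom +46.590 → Σnom=23.540; wc +0.051/-0.051 → slack +0.195/-0.195; half-tol=0.051, Σhalf²=0.023337
  -C: nom -40.900 → Σnom=-17.360; wc +0.220/-0.420 → slack +0.415/-0.615; half-tol=0.320, Σhalf²=0.125737
  -D: nom -8.700 → Σnom=-26.060; wc +0.331/-0.331 → slack +0.746/-0.946; half-tol=0.331, Σhalf²=0.235298
  -E: nom -48.800 → Σnom=-74.860; wc +0.350/-0.350 → slack +1.096/-1.296; half-tol=0.350, Σhalf²=0.357798
  -F: nom -16.500 → Σnom=-91.360; wc +0.308/-0.308 → slack +1.404/-1.604; half-tol=0.308, Σhalf²=0.452662
  -G: nom -41.300 → Σnom=-132.660; wc +0.050/-0.050 → slack +1.454/-1.654; half-tol=0.050, Σhalf²=0.455162
Nominal = -132.660. Worst-case = [-132.660 - 1.654, -132.660 + 1.454] = [-134.314, -131.206]. RSS = √0.455162 = 0.675.

nominal=-132.660 wc=[-134.314,-131.206] rss=0.675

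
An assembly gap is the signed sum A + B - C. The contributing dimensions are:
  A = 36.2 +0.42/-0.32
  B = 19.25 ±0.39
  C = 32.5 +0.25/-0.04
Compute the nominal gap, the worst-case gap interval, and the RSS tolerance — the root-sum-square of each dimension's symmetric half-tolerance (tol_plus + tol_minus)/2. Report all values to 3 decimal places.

nominal=22.950 wc=[21.990,23.800] rss=0.557

Stack each dimension's contribution:
  +A: nom +36.200 → Σnom=36.200; wc +0.420/-0.320 → slack +0.420/-0.320; half-tol=0.370, Σhalf²=0.136900
  +B: nom +19.250 → Σnom=55.450; wc +0.390/-0.390 → slack +0.810/-0.710; half-tol=0.390, Σhalf²=0.289000
  -C: nom -32.500 → Σnom=22.950; wc +0.040/-0.250 → slack +0.850/-0.960; half-tol=0.145, Σhalf²=0.310025
Nominal = 22.950. Worst-case = [22.950 - 0.960, 22.950 + 0.850] = [21.990, 23.800]. RSS = √0.310025 = 0.557.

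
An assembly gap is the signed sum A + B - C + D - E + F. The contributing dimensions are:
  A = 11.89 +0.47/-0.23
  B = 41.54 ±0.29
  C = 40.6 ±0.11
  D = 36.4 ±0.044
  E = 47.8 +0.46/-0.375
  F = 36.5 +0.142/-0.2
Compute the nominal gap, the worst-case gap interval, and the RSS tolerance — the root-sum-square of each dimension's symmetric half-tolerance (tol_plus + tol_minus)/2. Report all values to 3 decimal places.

Stack each dimension's contribution:
  +A: nom +11.890 → Σnom=11.890; wc +0.470/-0.230 → slack +0.470/-0.230; half-tol=0.350, Σhalf²=0.122500
  +B: nom +41.540 → Σnom=53.430; wc +0.290/-0.290 → slack +0.760/-0.520; half-tol=0.290, Σhalf²=0.206600
  -C: nom -40.600 → Σnom=12.830; wc +0.110/-0.110 → slack +0.870/-0.630; half-tol=0.110, Σhalf²=0.218700
  +D: nom +36.400 → Σnom=49.230; wc +0.044/-0.044 → slack +0.914/-0.674; half-tol=0.044, Σhalf²=0.220636
  -E: nom -47.800 → Σnom=1.430; wc +0.375/-0.460 → slack +1.289/-1.134; half-tol=0.417, Σhalf²=0.394942
  +F: nom +36.500 → Σnom=37.930; wc +0.142/-0.200 → slack +1.431/-1.334; half-tol=0.171, Σhalf²=0.424183
Nominal = 37.930. Worst-case = [37.930 - 1.334, 37.930 + 1.431] = [36.596, 39.361]. RSS = √0.424183 = 0.651.

nominal=37.930 wc=[36.596,39.361] rss=0.651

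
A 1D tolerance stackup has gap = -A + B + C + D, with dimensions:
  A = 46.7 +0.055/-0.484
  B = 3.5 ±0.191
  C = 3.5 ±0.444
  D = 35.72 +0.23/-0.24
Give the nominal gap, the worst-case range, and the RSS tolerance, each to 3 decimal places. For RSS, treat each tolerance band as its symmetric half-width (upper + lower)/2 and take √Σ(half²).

Stack each dimension's contribution:
  -A: nom -46.700 → Σnom=-46.700; wc +0.484/-0.055 → slack +0.484/-0.055; half-tol=0.270, Σhalf²=0.072630
  +B: nom +3.500 → Σnom=-43.200; wc +0.191/-0.191 → slack +0.675/-0.246; half-tol=0.191, Σhalf²=0.109111
  +C: nom +3.500 → Σnom=-39.700; wc +0.444/-0.444 → slack +1.119/-0.690; half-tol=0.444, Σhalf²=0.306247
  +D: nom +35.720 → Σnom=-3.980; wc +0.230/-0.240 → slack +1.349/-0.930; half-tol=0.235, Σhalf²=0.361472
Nominal = -3.980. Worst-case = [-3.980 - 0.930, -3.980 + 1.349] = [-4.910, -2.631]. RSS = √0.361472 = 0.601.

nominal=-3.980 wc=[-4.910,-2.631] rss=0.601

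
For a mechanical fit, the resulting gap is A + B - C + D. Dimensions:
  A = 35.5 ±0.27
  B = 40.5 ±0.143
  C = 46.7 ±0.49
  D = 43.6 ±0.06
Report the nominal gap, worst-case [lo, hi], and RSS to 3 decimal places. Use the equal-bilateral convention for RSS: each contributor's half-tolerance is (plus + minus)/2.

Stack each dimension's contribution:
  +A: nom +35.500 → Σnom=35.500; wc +0.270/-0.270 → slack +0.270/-0.270; half-tol=0.270, Σhalf²=0.072900
  +B: nom +40.500 → Σnom=76.000; wc +0.143/-0.143 → slack +0.413/-0.413; half-tol=0.143, Σhalf²=0.093349
  -C: nom -46.700 → Σnom=29.300; wc +0.490/-0.490 → slack +0.903/-0.903; half-tol=0.490, Σhalf²=0.333449
  +D: nom +43.600 → Σnom=72.900; wc +0.060/-0.060 → slack +0.963/-0.963; half-tol=0.060, Σhalf²=0.337049
Nominal = 72.900. Worst-case = [72.900 - 0.963, 72.900 + 0.963] = [71.937, 73.863]. RSS = √0.337049 = 0.581.

nominal=72.900 wc=[71.937,73.863] rss=0.581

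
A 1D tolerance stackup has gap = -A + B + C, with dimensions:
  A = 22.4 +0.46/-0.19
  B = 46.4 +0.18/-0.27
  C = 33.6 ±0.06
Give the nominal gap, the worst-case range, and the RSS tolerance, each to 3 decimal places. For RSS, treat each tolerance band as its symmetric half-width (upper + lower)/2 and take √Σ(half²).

Stack each dimension's contribution:
  -A: nom -22.400 → Σnom=-22.400; wc +0.190/-0.460 → slack +0.190/-0.460; half-tol=0.325, Σhalf²=0.105625
  +B: nom +46.400 → Σnom=24.000; wc +0.180/-0.270 → slack +0.370/-0.730; half-tol=0.225, Σhalf²=0.156250
  +C: nom +33.600 → Σnom=57.600; wc +0.060/-0.060 → slack +0.430/-0.790; half-tol=0.060, Σhalf²=0.159850
Nominal = 57.600. Worst-case = [57.600 - 0.790, 57.600 + 0.430] = [56.810, 58.030]. RSS = √0.159850 = 0.400.

nominal=57.600 wc=[56.810,58.030] rss=0.400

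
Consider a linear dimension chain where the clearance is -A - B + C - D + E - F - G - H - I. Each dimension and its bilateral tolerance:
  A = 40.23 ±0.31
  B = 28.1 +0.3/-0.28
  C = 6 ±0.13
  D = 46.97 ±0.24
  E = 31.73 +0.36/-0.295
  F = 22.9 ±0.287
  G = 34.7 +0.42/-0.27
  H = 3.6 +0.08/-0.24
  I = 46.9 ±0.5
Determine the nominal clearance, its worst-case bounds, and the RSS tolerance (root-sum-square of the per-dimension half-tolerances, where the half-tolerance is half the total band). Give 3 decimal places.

nominal=-185.670 wc=[-188.232,-183.053] rss=0.916

Stack each dimension's contribution:
  -A: nom -40.230 → Σnom=-40.230; wc +0.310/-0.310 → slack +0.310/-0.310; half-tol=0.310, Σhalf²=0.096100
  -B: nom -28.100 → Σnom=-68.330; wc +0.280/-0.300 → slack +0.590/-0.610; half-tol=0.290, Σhalf²=0.180200
  +C: nom +6.000 → Σnom=-62.330; wc +0.130/-0.130 → slack +0.720/-0.740; half-tol=0.130, Σhalf²=0.197100
  -D: nom -46.970 → Σnom=-109.300; wc +0.240/-0.240 → slack +0.960/-0.980; half-tol=0.240, Σhalf²=0.254700
  +E: nom +31.730 → Σnom=-77.570; wc +0.360/-0.295 → slack +1.320/-1.275; half-tol=0.328, Σhalf²=0.361956
  -F: nom -22.900 → Σnom=-100.470; wc +0.287/-0.287 → slack +1.607/-1.562; half-tol=0.287, Σhalf²=0.444325
  -G: nom -34.700 → Σnom=-135.170; wc +0.270/-0.420 → slack +1.877/-1.982; half-tol=0.345, Σhalf²=0.563350
  -H: nom -3.600 → Σnom=-138.770; wc +0.240/-0.080 → slack +2.117/-2.062; half-tol=0.160, Σhalf²=0.588950
  -I: nom -46.900 → Σnom=-185.670; wc +0.500/-0.500 → slack +2.617/-2.562; half-tol=0.500, Σhalf²=0.838950
Nominal = -185.670. Worst-case = [-185.670 - 2.562, -185.670 + 2.617] = [-188.232, -183.053]. RSS = √0.838950 = 0.916.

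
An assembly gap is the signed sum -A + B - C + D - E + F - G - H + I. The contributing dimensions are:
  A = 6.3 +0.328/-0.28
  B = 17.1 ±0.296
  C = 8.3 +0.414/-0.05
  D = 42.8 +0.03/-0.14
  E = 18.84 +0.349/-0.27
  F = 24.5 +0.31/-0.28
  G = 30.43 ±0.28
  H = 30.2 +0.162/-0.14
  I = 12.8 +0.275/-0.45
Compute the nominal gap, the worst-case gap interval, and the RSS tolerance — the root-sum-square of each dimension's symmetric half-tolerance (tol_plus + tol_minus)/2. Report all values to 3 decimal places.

Stack each dimension's contribution:
  -A: nom -6.300 → Σnom=-6.300; wc +0.280/-0.328 → slack +0.280/-0.328; half-tol=0.304, Σhalf²=0.092416
  +B: nom +17.100 → Σnom=10.800; wc +0.296/-0.296 → slack +0.576/-0.624; half-tol=0.296, Σhalf²=0.180032
  -C: nom -8.300 → Σnom=2.500; wc +0.050/-0.414 → slack +0.626/-1.038; half-tol=0.232, Σhalf²=0.233856
  +D: nom +42.800 → Σnom=45.300; wc +0.030/-0.140 → slack +0.656/-1.178; half-tol=0.085, Σhalf²=0.241081
  -E: nom -18.840 → Σnom=26.460; wc +0.270/-0.349 → slack +0.926/-1.527; half-tol=0.309, Σhalf²=0.336871
  +F: nom +24.500 → Σnom=50.960; wc +0.310/-0.280 → slack +1.236/-1.807; half-tol=0.295, Σhalf²=0.423896
  -G: nom -30.430 → Σnom=20.530; wc +0.280/-0.280 → slack +1.516/-2.087; half-tol=0.280, Σhalf²=0.502296
  -H: nom -30.200 → Σnom=-9.670; wc +0.140/-0.162 → slack +1.656/-2.249; half-tol=0.151, Σhalf²=0.525097
  +I: nom +12.800 → Σnom=3.130; wc +0.275/-0.450 → slack +1.931/-2.699; half-tol=0.363, Σhalf²=0.656504
Nominal = 3.130. Worst-case = [3.130 - 2.699, 3.130 + 1.931] = [0.431, 5.061]. RSS = √0.656504 = 0.810.

nominal=3.130 wc=[0.431,5.061] rss=0.810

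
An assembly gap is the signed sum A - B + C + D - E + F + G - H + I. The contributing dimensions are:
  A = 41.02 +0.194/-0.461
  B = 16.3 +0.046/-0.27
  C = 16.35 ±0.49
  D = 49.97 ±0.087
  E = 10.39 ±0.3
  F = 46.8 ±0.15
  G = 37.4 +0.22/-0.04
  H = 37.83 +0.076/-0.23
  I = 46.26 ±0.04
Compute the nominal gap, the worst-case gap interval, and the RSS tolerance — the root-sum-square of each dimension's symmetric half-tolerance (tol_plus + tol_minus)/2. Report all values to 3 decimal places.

nominal=173.280 wc=[171.590,175.261] rss=0.731

Stack each dimension's contribution:
  +A: nom +41.020 → Σnom=41.020; wc +0.194/-0.461 → slack +0.194/-0.461; half-tol=0.328, Σhalf²=0.107256
  -B: nom -16.300 → Σnom=24.720; wc +0.270/-0.046 → slack +0.464/-0.507; half-tol=0.158, Σhalf²=0.132220
  +C: nom +16.350 → Σnom=41.070; wc +0.490/-0.490 → slack +0.954/-0.997; half-tol=0.490, Σhalf²=0.372320
  +D: nom +49.970 → Σnom=91.040; wc +0.087/-0.087 → slack +1.041/-1.084; half-tol=0.087, Σhalf²=0.379889
  -E: nom -10.390 → Σnom=80.650; wc +0.300/-0.300 → slack +1.341/-1.384; half-tol=0.300, Σhalf²=0.469889
  +F: nom +46.800 → Σnom=127.450; wc +0.150/-0.150 → slack +1.491/-1.534; half-tol=0.150, Σhalf²=0.492389
  +G: nom +37.400 → Σnom=164.850; wc +0.220/-0.040 → slack +1.711/-1.574; half-tol=0.130, Σhalf²=0.509289
  -H: nom -37.830 → Σnom=127.020; wc +0.230/-0.076 → slack +1.941/-1.650; half-tol=0.153, Σhalf²=0.532698
  +I: nom +46.260 → Σnom=173.280; wc +0.040/-0.040 → slack +1.981/-1.690; half-tol=0.040, Σhalf²=0.534298
Nominal = 173.280. Worst-case = [173.280 - 1.690, 173.280 + 1.981] = [171.590, 175.261]. RSS = √0.534298 = 0.731.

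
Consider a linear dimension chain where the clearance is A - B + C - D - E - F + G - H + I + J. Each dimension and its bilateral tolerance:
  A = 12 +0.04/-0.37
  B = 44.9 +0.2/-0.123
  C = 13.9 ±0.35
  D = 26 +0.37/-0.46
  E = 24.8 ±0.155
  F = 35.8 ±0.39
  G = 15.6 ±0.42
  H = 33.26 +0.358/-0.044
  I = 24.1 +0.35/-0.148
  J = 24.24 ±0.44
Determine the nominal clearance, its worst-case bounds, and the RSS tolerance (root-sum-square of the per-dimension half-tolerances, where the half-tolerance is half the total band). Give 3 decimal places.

Stack each dimension's contribution:
  +A: nom +12.000 → Σnom=12.000; wc +0.040/-0.370 → slack +0.040/-0.370; half-tol=0.205, Σhalf²=0.042025
  -B: nom -44.900 → Σnom=-32.900; wc +0.123/-0.200 → slack +0.163/-0.570; half-tol=0.162, Σhalf²=0.068107
  +C: nom +13.900 → Σnom=-19.000; wc +0.350/-0.350 → slack +0.513/-0.920; half-tol=0.350, Σhalf²=0.190607
  -D: nom -26.000 → Σnom=-45.000; wc +0.460/-0.370 → slack +0.973/-1.290; half-tol=0.415, Σhalf²=0.362832
  -E: nom -24.800 → Σnom=-69.800; wc +0.155/-0.155 → slack +1.128/-1.445; half-tol=0.155, Σhalf²=0.386857
  -F: nom -35.800 → Σnom=-105.600; wc +0.390/-0.390 → slack +1.518/-1.835; half-tol=0.390, Σhalf²=0.538957
  +G: nom +15.600 → Σnom=-90.000; wc +0.420/-0.420 → slack +1.938/-2.255; half-tol=0.420, Σhalf²=0.715357
  -H: nom -33.260 → Σnom=-123.260; wc +0.044/-0.358 → slack +1.982/-2.613; half-tol=0.201, Σhalf²=0.755758
  +I: nom +24.100 → Σnom=-99.160; wc +0.350/-0.148 → slack +2.332/-2.761; half-tol=0.249, Σhalf²=0.817759
  +J: nom +24.240 → Σnom=-74.920; wc +0.440/-0.440 → slack +2.772/-3.201; half-tol=0.440, Σhalf²=1.011359
Nominal = -74.920. Worst-case = [-74.920 - 3.201, -74.920 + 2.772] = [-78.121, -72.148]. RSS = √1.011359 = 1.006.

nominal=-74.920 wc=[-78.121,-72.148] rss=1.006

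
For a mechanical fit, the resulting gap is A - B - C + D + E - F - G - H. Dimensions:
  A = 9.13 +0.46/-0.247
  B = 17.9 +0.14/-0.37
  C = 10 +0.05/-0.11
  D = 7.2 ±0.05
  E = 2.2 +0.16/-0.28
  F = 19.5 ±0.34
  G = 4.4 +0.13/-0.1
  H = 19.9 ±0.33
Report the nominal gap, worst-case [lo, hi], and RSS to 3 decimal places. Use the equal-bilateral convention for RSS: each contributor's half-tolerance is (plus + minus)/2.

Stack each dimension's contribution:
  +A: nom +9.130 → Σnom=9.130; wc +0.460/-0.247 → slack +0.460/-0.247; half-tol=0.354, Σhalf²=0.124962
  -B: nom -17.900 → Σnom=-8.770; wc +0.370/-0.140 → slack +0.830/-0.387; half-tol=0.255, Σhalf²=0.189987
  -C: nom -10.000 → Σnom=-18.770; wc +0.110/-0.050 → slack +0.940/-0.437; half-tol=0.080, Σhalf²=0.196387
  +D: nom +7.200 → Σnom=-11.570; wc +0.050/-0.050 → slack +0.990/-0.487; half-tol=0.050, Σhalf²=0.198887
  +E: nom +2.200 → Σnom=-9.370; wc +0.160/-0.280 → slack +1.150/-0.767; half-tol=0.220, Σhalf²=0.247287
  -F: nom -19.500 → Σnom=-28.870; wc +0.340/-0.340 → slack +1.490/-1.107; half-tol=0.340, Σhalf²=0.362887
  -G: nom -4.400 → Σnom=-33.270; wc +0.100/-0.130 → slack +1.590/-1.237; half-tol=0.115, Σhalf²=0.376112
  -H: nom -19.900 → Σnom=-53.170; wc +0.330/-0.330 → slack +1.920/-1.567; half-tol=0.330, Σhalf²=0.485012
Nominal = -53.170. Worst-case = [-53.170 - 1.567, -53.170 + 1.920] = [-54.737, -51.250]. RSS = √0.485012 = 0.696.

nominal=-53.170 wc=[-54.737,-51.250] rss=0.696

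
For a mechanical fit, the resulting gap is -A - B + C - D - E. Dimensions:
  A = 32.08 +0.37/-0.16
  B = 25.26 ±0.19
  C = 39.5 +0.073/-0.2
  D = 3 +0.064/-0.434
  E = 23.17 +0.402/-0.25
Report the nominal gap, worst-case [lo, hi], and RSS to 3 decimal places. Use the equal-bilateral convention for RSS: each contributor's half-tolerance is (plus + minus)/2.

Stack each dimension's contribution:
  -A: nom -32.080 → Σnom=-32.080; wc +0.160/-0.370 → slack +0.160/-0.370; half-tol=0.265, Σhalf²=0.070225
  -B: nom -25.260 → Σnom=-57.340; wc +0.190/-0.190 → slack +0.350/-0.560; half-tol=0.190, Σhalf²=0.106325
  +C: nom +39.500 → Σnom=-17.840; wc +0.073/-0.200 → slack +0.423/-0.760; half-tol=0.137, Σhalf²=0.124957
  -D: nom -3.000 → Σnom=-20.840; wc +0.434/-0.064 → slack +0.857/-0.824; half-tol=0.249, Σhalf²=0.186958
  -E: nom -23.170 → Σnom=-44.010; wc +0.250/-0.402 → slack +1.107/-1.226; half-tol=0.326, Σhalf²=0.293234
Nominal = -44.010. Worst-case = [-44.010 - 1.226, -44.010 + 1.107] = [-45.236, -42.903]. RSS = √0.293234 = 0.542.

nominal=-44.010 wc=[-45.236,-42.903] rss=0.542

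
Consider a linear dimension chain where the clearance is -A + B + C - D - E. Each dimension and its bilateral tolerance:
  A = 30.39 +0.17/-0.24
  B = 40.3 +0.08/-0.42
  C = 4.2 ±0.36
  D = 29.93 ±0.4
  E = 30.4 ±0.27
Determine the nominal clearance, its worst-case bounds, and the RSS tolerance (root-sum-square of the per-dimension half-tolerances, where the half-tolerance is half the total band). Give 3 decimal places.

nominal=-46.220 wc=[-47.840,-44.870] rss=0.683

Stack each dimension's contribution:
  -A: nom -30.390 → Σnom=-30.390; wc +0.240/-0.170 → slack +0.240/-0.170; half-tol=0.205, Σhalf²=0.042025
  +B: nom +40.300 → Σnom=9.910; wc +0.080/-0.420 → slack +0.320/-0.590; half-tol=0.250, Σhalf²=0.104525
  +C: nom +4.200 → Σnom=14.110; wc +0.360/-0.360 → slack +0.680/-0.950; half-tol=0.360, Σhalf²=0.234125
  -D: nom -29.930 → Σnom=-15.820; wc +0.400/-0.400 → slack +1.080/-1.350; half-tol=0.400, Σhalf²=0.394125
  -E: nom -30.400 → Σnom=-46.220; wc +0.270/-0.270 → slack +1.350/-1.620; half-tol=0.270, Σhalf²=0.467025
Nominal = -46.220. Worst-case = [-46.220 - 1.620, -46.220 + 1.350] = [-47.840, -44.870]. RSS = √0.467025 = 0.683.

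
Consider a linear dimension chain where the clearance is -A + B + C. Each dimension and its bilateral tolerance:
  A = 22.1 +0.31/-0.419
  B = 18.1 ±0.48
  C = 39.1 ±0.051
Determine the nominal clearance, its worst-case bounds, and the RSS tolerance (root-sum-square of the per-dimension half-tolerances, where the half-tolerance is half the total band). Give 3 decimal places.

nominal=35.100 wc=[34.259,36.050] rss=0.605

Stack each dimension's contribution:
  -A: nom -22.100 → Σnom=-22.100; wc +0.419/-0.310 → slack +0.419/-0.310; half-tol=0.364, Σhalf²=0.132860
  +B: nom +18.100 → Σnom=-4.000; wc +0.480/-0.480 → slack +0.899/-0.790; half-tol=0.480, Σhalf²=0.363260
  +C: nom +39.100 → Σnom=35.100; wc +0.051/-0.051 → slack +0.950/-0.841; half-tol=0.051, Σhalf²=0.365861
Nominal = 35.100. Worst-case = [35.100 - 0.841, 35.100 + 0.950] = [34.259, 36.050]. RSS = √0.365861 = 0.605.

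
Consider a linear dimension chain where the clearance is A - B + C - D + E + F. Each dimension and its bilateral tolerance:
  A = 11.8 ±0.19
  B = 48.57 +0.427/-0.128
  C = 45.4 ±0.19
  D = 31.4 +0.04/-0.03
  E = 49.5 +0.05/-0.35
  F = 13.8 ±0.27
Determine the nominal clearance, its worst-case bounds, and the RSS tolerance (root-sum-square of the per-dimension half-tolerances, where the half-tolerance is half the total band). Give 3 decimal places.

nominal=40.530 wc=[39.063,41.388] rss=0.513

Stack each dimension's contribution:
  +A: nom +11.800 → Σnom=11.800; wc +0.190/-0.190 → slack +0.190/-0.190; half-tol=0.190, Σhalf²=0.036100
  -B: nom -48.570 → Σnom=-36.770; wc +0.128/-0.427 → slack +0.318/-0.617; half-tol=0.277, Σhalf²=0.113106
  +C: nom +45.400 → Σnom=8.630; wc +0.190/-0.190 → slack +0.508/-0.807; half-tol=0.190, Σhalf²=0.149206
  -D: nom -31.400 → Σnom=-22.770; wc +0.030/-0.040 → slack +0.538/-0.847; half-tol=0.035, Σhalf²=0.150431
  +E: nom +49.500 → Σnom=26.730; wc +0.050/-0.350 → slack +0.588/-1.197; half-tol=0.200, Σhalf²=0.190431
  +F: nom +13.800 → Σnom=40.530; wc +0.270/-0.270 → slack +0.858/-1.467; half-tol=0.270, Σhalf²=0.263331
Nominal = 40.530. Worst-case = [40.530 - 1.467, 40.530 + 0.858] = [39.063, 41.388]. RSS = √0.263331 = 0.513.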